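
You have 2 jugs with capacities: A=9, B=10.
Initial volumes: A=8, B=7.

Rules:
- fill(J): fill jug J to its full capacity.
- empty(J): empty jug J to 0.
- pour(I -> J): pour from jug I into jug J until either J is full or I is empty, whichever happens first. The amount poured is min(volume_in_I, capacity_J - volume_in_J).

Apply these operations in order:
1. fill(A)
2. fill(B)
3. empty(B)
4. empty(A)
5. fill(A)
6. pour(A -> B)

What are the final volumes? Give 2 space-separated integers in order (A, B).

Answer: 0 9

Derivation:
Step 1: fill(A) -> (A=9 B=7)
Step 2: fill(B) -> (A=9 B=10)
Step 3: empty(B) -> (A=9 B=0)
Step 4: empty(A) -> (A=0 B=0)
Step 5: fill(A) -> (A=9 B=0)
Step 6: pour(A -> B) -> (A=0 B=9)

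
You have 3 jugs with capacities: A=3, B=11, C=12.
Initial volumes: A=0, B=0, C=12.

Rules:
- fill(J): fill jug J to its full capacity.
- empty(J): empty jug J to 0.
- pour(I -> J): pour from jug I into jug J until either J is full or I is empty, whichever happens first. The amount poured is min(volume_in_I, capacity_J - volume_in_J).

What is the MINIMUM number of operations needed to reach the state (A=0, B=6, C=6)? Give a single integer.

BFS from (A=0, B=0, C=12). One shortest path:
  1. pour(C -> A) -> (A=3 B=0 C=9)
  2. pour(A -> B) -> (A=0 B=3 C=9)
  3. pour(C -> A) -> (A=3 B=3 C=6)
  4. pour(A -> B) -> (A=0 B=6 C=6)
Reached target in 4 moves.

Answer: 4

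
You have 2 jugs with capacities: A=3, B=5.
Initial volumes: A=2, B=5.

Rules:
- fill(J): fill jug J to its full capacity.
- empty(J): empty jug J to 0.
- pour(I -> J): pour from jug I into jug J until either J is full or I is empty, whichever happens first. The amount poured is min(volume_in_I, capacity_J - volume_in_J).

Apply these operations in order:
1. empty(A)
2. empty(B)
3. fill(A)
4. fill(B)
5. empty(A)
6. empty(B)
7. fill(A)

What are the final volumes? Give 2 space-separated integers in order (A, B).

Answer: 3 0

Derivation:
Step 1: empty(A) -> (A=0 B=5)
Step 2: empty(B) -> (A=0 B=0)
Step 3: fill(A) -> (A=3 B=0)
Step 4: fill(B) -> (A=3 B=5)
Step 5: empty(A) -> (A=0 B=5)
Step 6: empty(B) -> (A=0 B=0)
Step 7: fill(A) -> (A=3 B=0)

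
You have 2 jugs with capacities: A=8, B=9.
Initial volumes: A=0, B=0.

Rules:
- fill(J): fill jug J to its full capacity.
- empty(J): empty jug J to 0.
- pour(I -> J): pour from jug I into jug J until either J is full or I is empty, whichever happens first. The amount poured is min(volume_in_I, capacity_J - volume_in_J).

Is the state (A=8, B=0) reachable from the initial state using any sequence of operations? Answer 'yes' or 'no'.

BFS from (A=0, B=0):
  1. fill(A) -> (A=8 B=0)
Target reached → yes.

Answer: yes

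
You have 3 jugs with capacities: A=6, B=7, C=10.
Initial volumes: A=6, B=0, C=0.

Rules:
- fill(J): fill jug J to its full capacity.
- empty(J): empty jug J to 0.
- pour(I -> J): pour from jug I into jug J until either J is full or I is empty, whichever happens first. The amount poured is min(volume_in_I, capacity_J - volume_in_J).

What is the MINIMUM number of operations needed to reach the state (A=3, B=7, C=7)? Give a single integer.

BFS from (A=6, B=0, C=0). One shortest path:
  1. empty(A) -> (A=0 B=0 C=0)
  2. fill(C) -> (A=0 B=0 C=10)
  3. pour(C -> B) -> (A=0 B=7 C=3)
  4. pour(C -> A) -> (A=3 B=7 C=0)
  5. pour(B -> C) -> (A=3 B=0 C=7)
  6. fill(B) -> (A=3 B=7 C=7)
Reached target in 6 moves.

Answer: 6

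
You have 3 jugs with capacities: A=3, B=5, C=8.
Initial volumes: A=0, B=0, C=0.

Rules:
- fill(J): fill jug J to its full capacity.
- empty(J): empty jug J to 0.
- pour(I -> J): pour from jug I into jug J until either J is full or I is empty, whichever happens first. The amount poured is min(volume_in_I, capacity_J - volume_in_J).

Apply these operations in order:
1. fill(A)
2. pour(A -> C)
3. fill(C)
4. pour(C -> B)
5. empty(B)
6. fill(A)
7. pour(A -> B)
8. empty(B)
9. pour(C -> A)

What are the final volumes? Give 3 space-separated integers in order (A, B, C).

Step 1: fill(A) -> (A=3 B=0 C=0)
Step 2: pour(A -> C) -> (A=0 B=0 C=3)
Step 3: fill(C) -> (A=0 B=0 C=8)
Step 4: pour(C -> B) -> (A=0 B=5 C=3)
Step 5: empty(B) -> (A=0 B=0 C=3)
Step 6: fill(A) -> (A=3 B=0 C=3)
Step 7: pour(A -> B) -> (A=0 B=3 C=3)
Step 8: empty(B) -> (A=0 B=0 C=3)
Step 9: pour(C -> A) -> (A=3 B=0 C=0)

Answer: 3 0 0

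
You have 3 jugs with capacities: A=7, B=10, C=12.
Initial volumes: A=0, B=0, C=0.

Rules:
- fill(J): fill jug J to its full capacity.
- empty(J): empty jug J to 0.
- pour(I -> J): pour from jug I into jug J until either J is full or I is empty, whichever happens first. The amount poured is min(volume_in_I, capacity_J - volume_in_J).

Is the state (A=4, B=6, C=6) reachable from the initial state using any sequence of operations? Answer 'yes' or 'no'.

BFS explored all 550 reachable states.
Reachable set includes: (0,0,0), (0,0,1), (0,0,2), (0,0,3), (0,0,4), (0,0,5), (0,0,6), (0,0,7), (0,0,8), (0,0,9), (0,0,10), (0,0,11) ...
Target (A=4, B=6, C=6) not in reachable set → no.

Answer: no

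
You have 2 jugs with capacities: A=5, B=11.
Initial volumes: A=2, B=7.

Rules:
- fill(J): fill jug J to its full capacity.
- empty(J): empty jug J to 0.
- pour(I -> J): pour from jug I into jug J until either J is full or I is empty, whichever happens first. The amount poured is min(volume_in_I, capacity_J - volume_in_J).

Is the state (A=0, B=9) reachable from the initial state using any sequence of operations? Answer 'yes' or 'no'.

BFS from (A=2, B=7):
  1. pour(A -> B) -> (A=0 B=9)
Target reached → yes.

Answer: yes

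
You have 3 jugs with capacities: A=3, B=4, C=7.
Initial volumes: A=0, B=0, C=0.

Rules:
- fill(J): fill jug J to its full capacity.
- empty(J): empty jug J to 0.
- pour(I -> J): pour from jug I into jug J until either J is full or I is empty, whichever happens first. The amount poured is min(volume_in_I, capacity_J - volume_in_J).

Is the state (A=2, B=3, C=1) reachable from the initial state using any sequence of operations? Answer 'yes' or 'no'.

BFS explored all 124 reachable states.
Reachable set includes: (0,0,0), (0,0,1), (0,0,2), (0,0,3), (0,0,4), (0,0,5), (0,0,6), (0,0,7), (0,1,0), (0,1,1), (0,1,2), (0,1,3) ...
Target (A=2, B=3, C=1) not in reachable set → no.

Answer: no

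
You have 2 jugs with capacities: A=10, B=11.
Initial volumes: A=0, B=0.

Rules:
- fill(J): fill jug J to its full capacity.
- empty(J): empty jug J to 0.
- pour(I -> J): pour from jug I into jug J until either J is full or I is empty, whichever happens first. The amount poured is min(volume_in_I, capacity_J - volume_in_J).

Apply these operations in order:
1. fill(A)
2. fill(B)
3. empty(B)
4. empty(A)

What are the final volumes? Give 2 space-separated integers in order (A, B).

Step 1: fill(A) -> (A=10 B=0)
Step 2: fill(B) -> (A=10 B=11)
Step 3: empty(B) -> (A=10 B=0)
Step 4: empty(A) -> (A=0 B=0)

Answer: 0 0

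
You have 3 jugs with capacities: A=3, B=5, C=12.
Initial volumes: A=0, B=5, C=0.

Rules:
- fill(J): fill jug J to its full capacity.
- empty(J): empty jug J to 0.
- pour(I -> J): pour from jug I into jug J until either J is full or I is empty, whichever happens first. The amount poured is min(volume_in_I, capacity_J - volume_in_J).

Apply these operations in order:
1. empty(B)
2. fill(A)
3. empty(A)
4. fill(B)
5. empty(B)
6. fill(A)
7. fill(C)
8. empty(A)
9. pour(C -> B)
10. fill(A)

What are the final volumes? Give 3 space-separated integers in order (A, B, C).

Answer: 3 5 7

Derivation:
Step 1: empty(B) -> (A=0 B=0 C=0)
Step 2: fill(A) -> (A=3 B=0 C=0)
Step 3: empty(A) -> (A=0 B=0 C=0)
Step 4: fill(B) -> (A=0 B=5 C=0)
Step 5: empty(B) -> (A=0 B=0 C=0)
Step 6: fill(A) -> (A=3 B=0 C=0)
Step 7: fill(C) -> (A=3 B=0 C=12)
Step 8: empty(A) -> (A=0 B=0 C=12)
Step 9: pour(C -> B) -> (A=0 B=5 C=7)
Step 10: fill(A) -> (A=3 B=5 C=7)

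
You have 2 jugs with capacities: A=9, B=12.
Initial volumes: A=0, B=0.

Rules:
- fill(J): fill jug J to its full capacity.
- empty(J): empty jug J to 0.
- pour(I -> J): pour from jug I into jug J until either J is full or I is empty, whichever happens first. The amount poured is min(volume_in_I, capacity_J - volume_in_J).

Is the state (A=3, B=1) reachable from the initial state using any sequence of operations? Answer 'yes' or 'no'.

Answer: no

Derivation:
BFS explored all 14 reachable states.
Reachable set includes: (0,0), (0,3), (0,6), (0,9), (0,12), (3,0), (3,12), (6,0), (6,12), (9,0), (9,3), (9,6) ...
Target (A=3, B=1) not in reachable set → no.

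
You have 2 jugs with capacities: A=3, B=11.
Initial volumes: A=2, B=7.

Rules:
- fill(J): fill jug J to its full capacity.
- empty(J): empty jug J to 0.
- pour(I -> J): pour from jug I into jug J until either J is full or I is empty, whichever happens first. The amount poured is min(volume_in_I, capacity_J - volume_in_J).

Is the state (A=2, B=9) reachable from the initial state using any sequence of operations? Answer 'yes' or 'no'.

BFS explored all 29 reachable states.
Reachable set includes: (0,0), (0,1), (0,2), (0,3), (0,4), (0,5), (0,6), (0,7), (0,8), (0,9), (0,10), (0,11) ...
Target (A=2, B=9) not in reachable set → no.

Answer: no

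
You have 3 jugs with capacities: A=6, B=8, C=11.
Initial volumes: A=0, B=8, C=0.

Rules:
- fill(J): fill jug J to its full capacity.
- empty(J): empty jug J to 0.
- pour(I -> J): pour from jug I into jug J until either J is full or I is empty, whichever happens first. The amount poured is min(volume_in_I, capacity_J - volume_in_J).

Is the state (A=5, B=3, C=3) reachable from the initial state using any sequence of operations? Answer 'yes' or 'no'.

BFS explored all 406 reachable states.
Reachable set includes: (0,0,0), (0,0,1), (0,0,2), (0,0,3), (0,0,4), (0,0,5), (0,0,6), (0,0,7), (0,0,8), (0,0,9), (0,0,10), (0,0,11) ...
Target (A=5, B=3, C=3) not in reachable set → no.

Answer: no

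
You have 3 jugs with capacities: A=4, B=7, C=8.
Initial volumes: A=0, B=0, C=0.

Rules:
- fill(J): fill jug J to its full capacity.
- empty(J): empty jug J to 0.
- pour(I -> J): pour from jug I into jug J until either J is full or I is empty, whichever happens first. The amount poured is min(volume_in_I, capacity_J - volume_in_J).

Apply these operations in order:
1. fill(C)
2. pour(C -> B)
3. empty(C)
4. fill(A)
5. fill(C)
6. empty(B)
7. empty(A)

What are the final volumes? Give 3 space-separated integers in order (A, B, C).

Answer: 0 0 8

Derivation:
Step 1: fill(C) -> (A=0 B=0 C=8)
Step 2: pour(C -> B) -> (A=0 B=7 C=1)
Step 3: empty(C) -> (A=0 B=7 C=0)
Step 4: fill(A) -> (A=4 B=7 C=0)
Step 5: fill(C) -> (A=4 B=7 C=8)
Step 6: empty(B) -> (A=4 B=0 C=8)
Step 7: empty(A) -> (A=0 B=0 C=8)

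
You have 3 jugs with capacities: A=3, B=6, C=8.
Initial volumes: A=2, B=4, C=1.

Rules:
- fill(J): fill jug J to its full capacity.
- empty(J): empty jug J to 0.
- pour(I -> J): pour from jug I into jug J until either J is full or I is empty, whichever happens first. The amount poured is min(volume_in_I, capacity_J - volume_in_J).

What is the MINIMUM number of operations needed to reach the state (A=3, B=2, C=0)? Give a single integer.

Answer: 3

Derivation:
BFS from (A=2, B=4, C=1). One shortest path:
  1. empty(A) -> (A=0 B=4 C=1)
  2. pour(B -> A) -> (A=3 B=1 C=1)
  3. pour(C -> B) -> (A=3 B=2 C=0)
Reached target in 3 moves.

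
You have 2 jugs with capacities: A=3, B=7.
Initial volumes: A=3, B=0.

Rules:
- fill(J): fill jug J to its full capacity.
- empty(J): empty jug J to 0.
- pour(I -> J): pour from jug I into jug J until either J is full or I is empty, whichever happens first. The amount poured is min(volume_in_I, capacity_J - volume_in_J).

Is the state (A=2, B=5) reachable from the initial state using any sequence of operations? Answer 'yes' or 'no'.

BFS explored all 20 reachable states.
Reachable set includes: (0,0), (0,1), (0,2), (0,3), (0,4), (0,5), (0,6), (0,7), (1,0), (1,7), (2,0), (2,7) ...
Target (A=2, B=5) not in reachable set → no.

Answer: no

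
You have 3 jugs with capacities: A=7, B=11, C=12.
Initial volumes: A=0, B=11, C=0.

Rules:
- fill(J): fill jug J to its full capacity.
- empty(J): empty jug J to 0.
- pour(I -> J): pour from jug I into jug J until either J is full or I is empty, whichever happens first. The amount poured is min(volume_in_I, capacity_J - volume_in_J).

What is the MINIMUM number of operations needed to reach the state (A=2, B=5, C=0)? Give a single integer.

Answer: 7

Derivation:
BFS from (A=0, B=11, C=0). One shortest path:
  1. fill(A) -> (A=7 B=11 C=0)
  2. pour(A -> C) -> (A=0 B=11 C=7)
  3. pour(B -> A) -> (A=7 B=4 C=7)
  4. pour(A -> C) -> (A=2 B=4 C=12)
  5. pour(C -> B) -> (A=2 B=11 C=5)
  6. empty(B) -> (A=2 B=0 C=5)
  7. pour(C -> B) -> (A=2 B=5 C=0)
Reached target in 7 moves.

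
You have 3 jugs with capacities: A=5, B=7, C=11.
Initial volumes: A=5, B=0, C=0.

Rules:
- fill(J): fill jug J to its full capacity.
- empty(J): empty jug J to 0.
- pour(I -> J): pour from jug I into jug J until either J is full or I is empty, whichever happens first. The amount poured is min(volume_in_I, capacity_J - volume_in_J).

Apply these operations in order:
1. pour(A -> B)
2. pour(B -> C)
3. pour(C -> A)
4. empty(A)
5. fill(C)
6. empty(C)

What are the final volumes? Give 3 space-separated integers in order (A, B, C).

Step 1: pour(A -> B) -> (A=0 B=5 C=0)
Step 2: pour(B -> C) -> (A=0 B=0 C=5)
Step 3: pour(C -> A) -> (A=5 B=0 C=0)
Step 4: empty(A) -> (A=0 B=0 C=0)
Step 5: fill(C) -> (A=0 B=0 C=11)
Step 6: empty(C) -> (A=0 B=0 C=0)

Answer: 0 0 0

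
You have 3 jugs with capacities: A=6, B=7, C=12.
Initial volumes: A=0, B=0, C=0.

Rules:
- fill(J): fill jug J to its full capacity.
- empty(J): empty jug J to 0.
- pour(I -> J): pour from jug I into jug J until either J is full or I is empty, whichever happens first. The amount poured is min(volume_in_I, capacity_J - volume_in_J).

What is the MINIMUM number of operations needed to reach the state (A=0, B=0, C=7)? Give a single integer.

BFS from (A=0, B=0, C=0). One shortest path:
  1. fill(B) -> (A=0 B=7 C=0)
  2. pour(B -> C) -> (A=0 B=0 C=7)
Reached target in 2 moves.

Answer: 2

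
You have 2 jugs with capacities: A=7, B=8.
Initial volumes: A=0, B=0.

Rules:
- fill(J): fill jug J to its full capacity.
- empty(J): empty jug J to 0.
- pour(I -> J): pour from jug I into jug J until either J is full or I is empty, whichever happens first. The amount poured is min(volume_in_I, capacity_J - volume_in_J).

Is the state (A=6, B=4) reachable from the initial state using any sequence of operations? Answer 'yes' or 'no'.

Answer: no

Derivation:
BFS explored all 30 reachable states.
Reachable set includes: (0,0), (0,1), (0,2), (0,3), (0,4), (0,5), (0,6), (0,7), (0,8), (1,0), (1,8), (2,0) ...
Target (A=6, B=4) not in reachable set → no.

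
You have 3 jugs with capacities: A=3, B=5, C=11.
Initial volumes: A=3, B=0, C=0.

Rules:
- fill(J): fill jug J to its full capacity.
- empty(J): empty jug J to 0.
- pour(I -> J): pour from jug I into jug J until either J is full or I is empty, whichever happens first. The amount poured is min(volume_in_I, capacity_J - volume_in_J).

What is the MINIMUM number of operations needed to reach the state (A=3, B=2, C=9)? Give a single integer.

BFS from (A=3, B=0, C=0). One shortest path:
  1. fill(C) -> (A=3 B=0 C=11)
  2. pour(A -> B) -> (A=0 B=3 C=11)
  3. pour(C -> B) -> (A=0 B=5 C=9)
  4. pour(B -> A) -> (A=3 B=2 C=9)
Reached target in 4 moves.

Answer: 4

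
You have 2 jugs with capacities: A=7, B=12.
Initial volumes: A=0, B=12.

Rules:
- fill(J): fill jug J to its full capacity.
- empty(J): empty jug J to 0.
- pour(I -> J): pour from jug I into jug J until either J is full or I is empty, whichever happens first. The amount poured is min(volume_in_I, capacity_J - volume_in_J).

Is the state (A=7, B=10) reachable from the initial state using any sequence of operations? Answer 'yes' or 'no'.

Answer: yes

Derivation:
BFS from (A=0, B=12):
  1. pour(B -> A) -> (A=7 B=5)
  2. empty(A) -> (A=0 B=5)
  3. pour(B -> A) -> (A=5 B=0)
  4. fill(B) -> (A=5 B=12)
  5. pour(B -> A) -> (A=7 B=10)
Target reached → yes.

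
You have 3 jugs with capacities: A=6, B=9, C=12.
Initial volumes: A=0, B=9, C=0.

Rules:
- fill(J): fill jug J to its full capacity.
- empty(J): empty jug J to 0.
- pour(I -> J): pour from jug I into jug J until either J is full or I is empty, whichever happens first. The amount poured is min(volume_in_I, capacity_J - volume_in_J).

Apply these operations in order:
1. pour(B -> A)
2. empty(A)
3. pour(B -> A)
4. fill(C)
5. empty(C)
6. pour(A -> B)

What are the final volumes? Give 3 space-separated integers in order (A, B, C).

Answer: 0 3 0

Derivation:
Step 1: pour(B -> A) -> (A=6 B=3 C=0)
Step 2: empty(A) -> (A=0 B=3 C=0)
Step 3: pour(B -> A) -> (A=3 B=0 C=0)
Step 4: fill(C) -> (A=3 B=0 C=12)
Step 5: empty(C) -> (A=3 B=0 C=0)
Step 6: pour(A -> B) -> (A=0 B=3 C=0)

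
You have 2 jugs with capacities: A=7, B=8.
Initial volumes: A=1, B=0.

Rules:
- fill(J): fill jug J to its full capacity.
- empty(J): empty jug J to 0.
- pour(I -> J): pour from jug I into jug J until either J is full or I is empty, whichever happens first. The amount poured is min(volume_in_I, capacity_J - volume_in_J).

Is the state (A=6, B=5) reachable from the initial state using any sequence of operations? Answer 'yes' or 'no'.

Answer: no

Derivation:
BFS explored all 30 reachable states.
Reachable set includes: (0,0), (0,1), (0,2), (0,3), (0,4), (0,5), (0,6), (0,7), (0,8), (1,0), (1,8), (2,0) ...
Target (A=6, B=5) not in reachable set → no.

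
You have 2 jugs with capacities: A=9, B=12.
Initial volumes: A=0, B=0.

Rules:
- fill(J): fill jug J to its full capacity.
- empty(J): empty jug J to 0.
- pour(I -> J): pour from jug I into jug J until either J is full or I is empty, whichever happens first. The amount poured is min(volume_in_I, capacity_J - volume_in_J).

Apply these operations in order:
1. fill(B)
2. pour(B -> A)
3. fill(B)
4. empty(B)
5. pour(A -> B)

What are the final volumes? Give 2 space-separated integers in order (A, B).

Step 1: fill(B) -> (A=0 B=12)
Step 2: pour(B -> A) -> (A=9 B=3)
Step 3: fill(B) -> (A=9 B=12)
Step 4: empty(B) -> (A=9 B=0)
Step 5: pour(A -> B) -> (A=0 B=9)

Answer: 0 9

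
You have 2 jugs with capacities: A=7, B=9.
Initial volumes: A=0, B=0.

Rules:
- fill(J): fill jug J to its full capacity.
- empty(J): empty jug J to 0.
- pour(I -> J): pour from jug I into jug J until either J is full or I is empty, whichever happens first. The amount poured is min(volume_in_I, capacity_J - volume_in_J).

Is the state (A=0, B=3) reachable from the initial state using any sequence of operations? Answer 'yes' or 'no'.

Answer: yes

Derivation:
BFS from (A=0, B=0):
  1. fill(A) -> (A=7 B=0)
  2. pour(A -> B) -> (A=0 B=7)
  3. fill(A) -> (A=7 B=7)
  4. pour(A -> B) -> (A=5 B=9)
  5. empty(B) -> (A=5 B=0)
  6. pour(A -> B) -> (A=0 B=5)
  7. fill(A) -> (A=7 B=5)
  8. pour(A -> B) -> (A=3 B=9)
  9. empty(B) -> (A=3 B=0)
  10. pour(A -> B) -> (A=0 B=3)
Target reached → yes.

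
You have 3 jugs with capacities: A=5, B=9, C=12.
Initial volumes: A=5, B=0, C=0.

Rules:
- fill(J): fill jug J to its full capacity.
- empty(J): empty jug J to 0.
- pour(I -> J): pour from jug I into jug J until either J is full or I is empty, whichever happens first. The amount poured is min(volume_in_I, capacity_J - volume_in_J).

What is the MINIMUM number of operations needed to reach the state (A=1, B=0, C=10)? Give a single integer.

BFS from (A=5, B=0, C=0). One shortest path:
  1. pour(A -> B) -> (A=0 B=5 C=0)
  2. fill(A) -> (A=5 B=5 C=0)
  3. pour(A -> C) -> (A=0 B=5 C=5)
  4. fill(A) -> (A=5 B=5 C=5)
  5. pour(A -> C) -> (A=0 B=5 C=10)
  6. fill(A) -> (A=5 B=5 C=10)
  7. pour(A -> B) -> (A=1 B=9 C=10)
  8. empty(B) -> (A=1 B=0 C=10)
Reached target in 8 moves.

Answer: 8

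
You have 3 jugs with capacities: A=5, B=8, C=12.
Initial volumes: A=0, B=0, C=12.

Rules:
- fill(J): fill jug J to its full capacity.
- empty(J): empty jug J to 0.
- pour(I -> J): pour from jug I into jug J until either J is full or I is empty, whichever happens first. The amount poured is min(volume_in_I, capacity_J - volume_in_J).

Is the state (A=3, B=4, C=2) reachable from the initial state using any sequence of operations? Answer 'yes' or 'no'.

BFS explored all 394 reachable states.
Reachable set includes: (0,0,0), (0,0,1), (0,0,2), (0,0,3), (0,0,4), (0,0,5), (0,0,6), (0,0,7), (0,0,8), (0,0,9), (0,0,10), (0,0,11) ...
Target (A=3, B=4, C=2) not in reachable set → no.

Answer: no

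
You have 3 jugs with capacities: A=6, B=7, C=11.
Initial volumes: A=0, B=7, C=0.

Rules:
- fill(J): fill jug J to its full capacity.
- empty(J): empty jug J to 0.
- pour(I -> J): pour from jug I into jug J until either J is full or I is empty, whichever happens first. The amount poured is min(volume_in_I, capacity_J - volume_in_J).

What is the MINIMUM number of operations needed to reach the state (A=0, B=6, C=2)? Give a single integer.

BFS from (A=0, B=7, C=0). One shortest path:
  1. fill(A) -> (A=6 B=7 C=0)
  2. pour(A -> C) -> (A=0 B=7 C=6)
  3. fill(A) -> (A=6 B=7 C=6)
  4. pour(B -> C) -> (A=6 B=2 C=11)
  5. empty(C) -> (A=6 B=2 C=0)
  6. pour(B -> C) -> (A=6 B=0 C=2)
  7. pour(A -> B) -> (A=0 B=6 C=2)
Reached target in 7 moves.

Answer: 7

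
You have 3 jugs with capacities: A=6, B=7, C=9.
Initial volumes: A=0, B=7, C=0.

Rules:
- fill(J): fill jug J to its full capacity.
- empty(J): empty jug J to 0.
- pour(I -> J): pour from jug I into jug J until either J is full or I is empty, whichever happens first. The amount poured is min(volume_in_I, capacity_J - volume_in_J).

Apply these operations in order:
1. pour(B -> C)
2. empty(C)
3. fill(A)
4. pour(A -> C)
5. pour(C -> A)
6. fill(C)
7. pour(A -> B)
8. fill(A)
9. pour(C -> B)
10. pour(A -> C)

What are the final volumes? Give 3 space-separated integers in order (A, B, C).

Answer: 5 7 9

Derivation:
Step 1: pour(B -> C) -> (A=0 B=0 C=7)
Step 2: empty(C) -> (A=0 B=0 C=0)
Step 3: fill(A) -> (A=6 B=0 C=0)
Step 4: pour(A -> C) -> (A=0 B=0 C=6)
Step 5: pour(C -> A) -> (A=6 B=0 C=0)
Step 6: fill(C) -> (A=6 B=0 C=9)
Step 7: pour(A -> B) -> (A=0 B=6 C=9)
Step 8: fill(A) -> (A=6 B=6 C=9)
Step 9: pour(C -> B) -> (A=6 B=7 C=8)
Step 10: pour(A -> C) -> (A=5 B=7 C=9)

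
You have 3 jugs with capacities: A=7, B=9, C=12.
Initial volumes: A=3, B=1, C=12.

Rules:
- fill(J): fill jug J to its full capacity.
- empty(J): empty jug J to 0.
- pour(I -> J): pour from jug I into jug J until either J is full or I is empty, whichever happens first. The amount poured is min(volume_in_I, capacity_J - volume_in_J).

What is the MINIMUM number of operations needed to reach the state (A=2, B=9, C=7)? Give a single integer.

BFS from (A=3, B=1, C=12). One shortest path:
  1. empty(C) -> (A=3 B=1 C=0)
  2. pour(A -> B) -> (A=0 B=4 C=0)
  3. fill(A) -> (A=7 B=4 C=0)
  4. pour(A -> C) -> (A=0 B=4 C=7)
  5. fill(A) -> (A=7 B=4 C=7)
  6. pour(A -> B) -> (A=2 B=9 C=7)
Reached target in 6 moves.

Answer: 6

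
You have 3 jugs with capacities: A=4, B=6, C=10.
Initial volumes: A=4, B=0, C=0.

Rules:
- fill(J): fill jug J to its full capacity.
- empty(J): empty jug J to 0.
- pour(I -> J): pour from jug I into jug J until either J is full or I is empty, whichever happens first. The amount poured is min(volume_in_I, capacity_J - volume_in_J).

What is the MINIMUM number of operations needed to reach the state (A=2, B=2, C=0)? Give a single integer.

BFS from (A=4, B=0, C=0). One shortest path:
  1. fill(C) -> (A=4 B=0 C=10)
  2. pour(A -> B) -> (A=0 B=4 C=10)
  3. pour(C -> A) -> (A=4 B=4 C=6)
  4. pour(A -> B) -> (A=2 B=6 C=6)
  5. pour(B -> C) -> (A=2 B=2 C=10)
  6. empty(C) -> (A=2 B=2 C=0)
Reached target in 6 moves.

Answer: 6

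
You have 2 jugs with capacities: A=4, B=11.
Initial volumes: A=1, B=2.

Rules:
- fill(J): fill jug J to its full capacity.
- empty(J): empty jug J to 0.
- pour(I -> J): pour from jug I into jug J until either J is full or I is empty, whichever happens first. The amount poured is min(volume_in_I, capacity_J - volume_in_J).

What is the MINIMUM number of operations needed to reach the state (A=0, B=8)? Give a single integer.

BFS from (A=1, B=2). One shortest path:
  1. fill(B) -> (A=1 B=11)
  2. pour(B -> A) -> (A=4 B=8)
  3. empty(A) -> (A=0 B=8)
Reached target in 3 moves.

Answer: 3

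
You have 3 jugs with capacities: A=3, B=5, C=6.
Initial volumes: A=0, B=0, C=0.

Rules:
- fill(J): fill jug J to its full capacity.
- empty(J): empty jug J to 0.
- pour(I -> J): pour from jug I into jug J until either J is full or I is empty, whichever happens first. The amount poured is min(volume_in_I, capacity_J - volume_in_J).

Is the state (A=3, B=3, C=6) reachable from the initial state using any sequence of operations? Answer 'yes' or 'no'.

Answer: yes

Derivation:
BFS from (A=0, B=0, C=0):
  1. fill(A) -> (A=3 B=0 C=0)
  2. fill(C) -> (A=3 B=0 C=6)
  3. pour(A -> B) -> (A=0 B=3 C=6)
  4. fill(A) -> (A=3 B=3 C=6)
Target reached → yes.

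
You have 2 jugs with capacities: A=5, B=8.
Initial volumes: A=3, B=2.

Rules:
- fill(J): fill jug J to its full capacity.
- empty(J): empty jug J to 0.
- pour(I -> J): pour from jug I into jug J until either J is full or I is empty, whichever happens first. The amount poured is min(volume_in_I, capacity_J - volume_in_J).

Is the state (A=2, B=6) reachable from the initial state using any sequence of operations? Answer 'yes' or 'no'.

Answer: no

Derivation:
BFS explored all 27 reachable states.
Reachable set includes: (0,0), (0,1), (0,2), (0,3), (0,4), (0,5), (0,6), (0,7), (0,8), (1,0), (1,8), (2,0) ...
Target (A=2, B=6) not in reachable set → no.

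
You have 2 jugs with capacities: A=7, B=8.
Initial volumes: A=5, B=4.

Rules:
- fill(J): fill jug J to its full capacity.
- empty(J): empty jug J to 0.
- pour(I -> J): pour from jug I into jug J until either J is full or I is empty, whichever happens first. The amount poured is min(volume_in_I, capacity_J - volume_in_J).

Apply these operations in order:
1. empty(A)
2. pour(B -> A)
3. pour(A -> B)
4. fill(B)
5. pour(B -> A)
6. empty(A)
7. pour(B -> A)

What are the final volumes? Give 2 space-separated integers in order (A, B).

Answer: 1 0

Derivation:
Step 1: empty(A) -> (A=0 B=4)
Step 2: pour(B -> A) -> (A=4 B=0)
Step 3: pour(A -> B) -> (A=0 B=4)
Step 4: fill(B) -> (A=0 B=8)
Step 5: pour(B -> A) -> (A=7 B=1)
Step 6: empty(A) -> (A=0 B=1)
Step 7: pour(B -> A) -> (A=1 B=0)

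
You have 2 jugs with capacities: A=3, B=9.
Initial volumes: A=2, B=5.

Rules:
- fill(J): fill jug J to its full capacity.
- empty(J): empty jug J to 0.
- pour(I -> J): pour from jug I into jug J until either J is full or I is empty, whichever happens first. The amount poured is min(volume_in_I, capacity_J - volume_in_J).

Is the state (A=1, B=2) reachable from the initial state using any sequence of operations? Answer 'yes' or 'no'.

Answer: no

Derivation:
BFS explored all 25 reachable states.
Reachable set includes: (0,0), (0,1), (0,2), (0,3), (0,4), (0,5), (0,6), (0,7), (0,8), (0,9), (1,0), (1,9) ...
Target (A=1, B=2) not in reachable set → no.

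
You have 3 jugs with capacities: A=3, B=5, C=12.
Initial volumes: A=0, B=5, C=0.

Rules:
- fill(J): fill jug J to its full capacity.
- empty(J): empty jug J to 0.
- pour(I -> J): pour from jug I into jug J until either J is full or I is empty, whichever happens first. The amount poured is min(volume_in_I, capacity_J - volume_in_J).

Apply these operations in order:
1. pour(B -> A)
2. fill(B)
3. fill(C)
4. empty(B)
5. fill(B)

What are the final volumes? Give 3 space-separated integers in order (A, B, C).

Answer: 3 5 12

Derivation:
Step 1: pour(B -> A) -> (A=3 B=2 C=0)
Step 2: fill(B) -> (A=3 B=5 C=0)
Step 3: fill(C) -> (A=3 B=5 C=12)
Step 4: empty(B) -> (A=3 B=0 C=12)
Step 5: fill(B) -> (A=3 B=5 C=12)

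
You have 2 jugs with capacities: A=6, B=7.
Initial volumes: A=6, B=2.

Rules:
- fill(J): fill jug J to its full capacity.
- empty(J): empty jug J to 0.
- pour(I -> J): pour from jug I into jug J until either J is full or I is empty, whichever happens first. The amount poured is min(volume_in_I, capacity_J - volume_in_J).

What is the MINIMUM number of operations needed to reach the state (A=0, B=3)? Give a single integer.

BFS from (A=6, B=2). One shortest path:
  1. empty(A) -> (A=0 B=2)
  2. pour(B -> A) -> (A=2 B=0)
  3. fill(B) -> (A=2 B=7)
  4. pour(B -> A) -> (A=6 B=3)
  5. empty(A) -> (A=0 B=3)
Reached target in 5 moves.

Answer: 5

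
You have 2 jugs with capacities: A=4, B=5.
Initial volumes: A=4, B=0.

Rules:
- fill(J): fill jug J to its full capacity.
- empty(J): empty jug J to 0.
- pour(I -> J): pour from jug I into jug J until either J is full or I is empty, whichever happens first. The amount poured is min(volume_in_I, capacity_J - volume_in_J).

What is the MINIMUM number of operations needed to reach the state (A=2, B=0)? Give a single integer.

Answer: 8

Derivation:
BFS from (A=4, B=0). One shortest path:
  1. pour(A -> B) -> (A=0 B=4)
  2. fill(A) -> (A=4 B=4)
  3. pour(A -> B) -> (A=3 B=5)
  4. empty(B) -> (A=3 B=0)
  5. pour(A -> B) -> (A=0 B=3)
  6. fill(A) -> (A=4 B=3)
  7. pour(A -> B) -> (A=2 B=5)
  8. empty(B) -> (A=2 B=0)
Reached target in 8 moves.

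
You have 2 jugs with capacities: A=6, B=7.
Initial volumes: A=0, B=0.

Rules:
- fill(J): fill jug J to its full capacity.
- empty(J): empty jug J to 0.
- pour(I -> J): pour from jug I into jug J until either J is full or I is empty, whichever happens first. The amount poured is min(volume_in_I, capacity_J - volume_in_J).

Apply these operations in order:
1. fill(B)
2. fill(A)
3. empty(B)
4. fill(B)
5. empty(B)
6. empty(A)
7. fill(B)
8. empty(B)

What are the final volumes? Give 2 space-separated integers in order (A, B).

Step 1: fill(B) -> (A=0 B=7)
Step 2: fill(A) -> (A=6 B=7)
Step 3: empty(B) -> (A=6 B=0)
Step 4: fill(B) -> (A=6 B=7)
Step 5: empty(B) -> (A=6 B=0)
Step 6: empty(A) -> (A=0 B=0)
Step 7: fill(B) -> (A=0 B=7)
Step 8: empty(B) -> (A=0 B=0)

Answer: 0 0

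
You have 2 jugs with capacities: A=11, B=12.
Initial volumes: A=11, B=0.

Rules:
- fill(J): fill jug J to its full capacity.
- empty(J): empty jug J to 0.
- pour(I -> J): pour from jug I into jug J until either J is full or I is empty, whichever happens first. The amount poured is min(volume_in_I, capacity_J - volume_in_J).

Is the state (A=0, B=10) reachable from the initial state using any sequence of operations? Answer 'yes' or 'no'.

BFS from (A=11, B=0):
  1. pour(A -> B) -> (A=0 B=11)
  2. fill(A) -> (A=11 B=11)
  3. pour(A -> B) -> (A=10 B=12)
  4. empty(B) -> (A=10 B=0)
  5. pour(A -> B) -> (A=0 B=10)
Target reached → yes.

Answer: yes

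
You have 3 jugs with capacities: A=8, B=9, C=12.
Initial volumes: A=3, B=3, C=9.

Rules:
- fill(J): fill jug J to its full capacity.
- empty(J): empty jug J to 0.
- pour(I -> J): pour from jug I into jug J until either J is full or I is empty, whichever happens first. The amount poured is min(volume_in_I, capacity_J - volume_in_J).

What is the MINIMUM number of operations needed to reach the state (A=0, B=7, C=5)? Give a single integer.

BFS from (A=3, B=3, C=9). One shortest path:
  1. pour(B -> A) -> (A=6 B=0 C=9)
  2. fill(B) -> (A=6 B=9 C=9)
  3. pour(B -> A) -> (A=8 B=7 C=9)
  4. pour(A -> C) -> (A=5 B=7 C=12)
  5. empty(C) -> (A=5 B=7 C=0)
  6. pour(A -> C) -> (A=0 B=7 C=5)
Reached target in 6 moves.

Answer: 6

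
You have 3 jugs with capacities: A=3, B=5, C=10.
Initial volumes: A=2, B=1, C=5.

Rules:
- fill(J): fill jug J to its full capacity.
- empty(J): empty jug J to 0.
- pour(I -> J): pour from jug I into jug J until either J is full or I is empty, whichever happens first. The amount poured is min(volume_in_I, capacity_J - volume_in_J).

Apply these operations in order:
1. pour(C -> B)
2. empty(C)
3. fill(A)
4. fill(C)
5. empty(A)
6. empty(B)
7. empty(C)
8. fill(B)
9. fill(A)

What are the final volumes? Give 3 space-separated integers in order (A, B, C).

Step 1: pour(C -> B) -> (A=2 B=5 C=1)
Step 2: empty(C) -> (A=2 B=5 C=0)
Step 3: fill(A) -> (A=3 B=5 C=0)
Step 4: fill(C) -> (A=3 B=5 C=10)
Step 5: empty(A) -> (A=0 B=5 C=10)
Step 6: empty(B) -> (A=0 B=0 C=10)
Step 7: empty(C) -> (A=0 B=0 C=0)
Step 8: fill(B) -> (A=0 B=5 C=0)
Step 9: fill(A) -> (A=3 B=5 C=0)

Answer: 3 5 0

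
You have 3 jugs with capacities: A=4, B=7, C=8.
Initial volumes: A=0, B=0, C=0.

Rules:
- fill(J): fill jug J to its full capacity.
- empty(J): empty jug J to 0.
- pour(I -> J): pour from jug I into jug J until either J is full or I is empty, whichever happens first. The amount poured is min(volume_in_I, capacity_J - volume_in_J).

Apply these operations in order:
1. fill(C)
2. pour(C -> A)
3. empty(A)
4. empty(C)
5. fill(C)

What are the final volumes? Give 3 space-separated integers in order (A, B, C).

Answer: 0 0 8

Derivation:
Step 1: fill(C) -> (A=0 B=0 C=8)
Step 2: pour(C -> A) -> (A=4 B=0 C=4)
Step 3: empty(A) -> (A=0 B=0 C=4)
Step 4: empty(C) -> (A=0 B=0 C=0)
Step 5: fill(C) -> (A=0 B=0 C=8)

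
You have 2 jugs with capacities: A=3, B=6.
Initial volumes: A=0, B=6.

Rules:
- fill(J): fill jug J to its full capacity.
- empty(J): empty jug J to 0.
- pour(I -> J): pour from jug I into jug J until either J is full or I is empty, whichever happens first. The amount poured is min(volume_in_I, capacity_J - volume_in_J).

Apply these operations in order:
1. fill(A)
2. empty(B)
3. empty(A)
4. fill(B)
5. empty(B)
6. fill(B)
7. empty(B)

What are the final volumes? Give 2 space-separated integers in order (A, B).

Answer: 0 0

Derivation:
Step 1: fill(A) -> (A=3 B=6)
Step 2: empty(B) -> (A=3 B=0)
Step 3: empty(A) -> (A=0 B=0)
Step 4: fill(B) -> (A=0 B=6)
Step 5: empty(B) -> (A=0 B=0)
Step 6: fill(B) -> (A=0 B=6)
Step 7: empty(B) -> (A=0 B=0)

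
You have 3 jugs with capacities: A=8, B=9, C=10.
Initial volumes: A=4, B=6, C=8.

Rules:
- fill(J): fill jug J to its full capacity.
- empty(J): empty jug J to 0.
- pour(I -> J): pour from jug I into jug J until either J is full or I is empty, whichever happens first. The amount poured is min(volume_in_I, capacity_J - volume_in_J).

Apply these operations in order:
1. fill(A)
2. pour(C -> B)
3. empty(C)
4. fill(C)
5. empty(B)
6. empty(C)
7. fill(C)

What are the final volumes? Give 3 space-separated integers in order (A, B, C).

Step 1: fill(A) -> (A=8 B=6 C=8)
Step 2: pour(C -> B) -> (A=8 B=9 C=5)
Step 3: empty(C) -> (A=8 B=9 C=0)
Step 4: fill(C) -> (A=8 B=9 C=10)
Step 5: empty(B) -> (A=8 B=0 C=10)
Step 6: empty(C) -> (A=8 B=0 C=0)
Step 7: fill(C) -> (A=8 B=0 C=10)

Answer: 8 0 10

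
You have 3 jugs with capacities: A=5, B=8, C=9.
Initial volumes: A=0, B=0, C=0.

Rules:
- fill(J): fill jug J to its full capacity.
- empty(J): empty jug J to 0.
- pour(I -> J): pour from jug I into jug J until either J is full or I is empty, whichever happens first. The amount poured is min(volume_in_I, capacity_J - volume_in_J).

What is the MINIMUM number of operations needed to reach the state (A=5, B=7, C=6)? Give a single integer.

Answer: 7

Derivation:
BFS from (A=0, B=0, C=0). One shortest path:
  1. fill(C) -> (A=0 B=0 C=9)
  2. pour(C -> A) -> (A=5 B=0 C=4)
  3. pour(A -> B) -> (A=0 B=5 C=4)
  4. pour(C -> A) -> (A=4 B=5 C=0)
  5. fill(C) -> (A=4 B=5 C=9)
  6. pour(C -> B) -> (A=4 B=8 C=6)
  7. pour(B -> A) -> (A=5 B=7 C=6)
Reached target in 7 moves.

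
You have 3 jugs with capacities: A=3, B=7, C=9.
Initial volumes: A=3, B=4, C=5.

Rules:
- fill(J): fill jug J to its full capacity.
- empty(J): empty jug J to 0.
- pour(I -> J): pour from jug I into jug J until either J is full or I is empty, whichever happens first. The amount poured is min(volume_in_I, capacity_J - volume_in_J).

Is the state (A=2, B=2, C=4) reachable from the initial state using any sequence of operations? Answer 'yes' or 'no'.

Answer: no

Derivation:
BFS explored all 224 reachable states.
Reachable set includes: (0,0,0), (0,0,1), (0,0,2), (0,0,3), (0,0,4), (0,0,5), (0,0,6), (0,0,7), (0,0,8), (0,0,9), (0,1,0), (0,1,1) ...
Target (A=2, B=2, C=4) not in reachable set → no.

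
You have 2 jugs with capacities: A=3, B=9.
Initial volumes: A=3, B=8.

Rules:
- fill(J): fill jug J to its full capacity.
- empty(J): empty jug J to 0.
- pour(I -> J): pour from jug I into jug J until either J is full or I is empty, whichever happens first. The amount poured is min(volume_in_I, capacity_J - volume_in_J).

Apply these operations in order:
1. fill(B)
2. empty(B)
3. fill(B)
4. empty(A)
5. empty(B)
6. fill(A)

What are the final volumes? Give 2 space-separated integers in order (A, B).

Step 1: fill(B) -> (A=3 B=9)
Step 2: empty(B) -> (A=3 B=0)
Step 3: fill(B) -> (A=3 B=9)
Step 4: empty(A) -> (A=0 B=9)
Step 5: empty(B) -> (A=0 B=0)
Step 6: fill(A) -> (A=3 B=0)

Answer: 3 0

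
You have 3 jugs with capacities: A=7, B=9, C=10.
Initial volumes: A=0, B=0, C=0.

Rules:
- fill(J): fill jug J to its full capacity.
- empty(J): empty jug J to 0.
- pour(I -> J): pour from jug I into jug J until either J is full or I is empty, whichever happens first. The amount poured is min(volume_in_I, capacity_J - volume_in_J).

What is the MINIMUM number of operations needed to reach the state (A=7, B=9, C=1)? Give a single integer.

Answer: 3

Derivation:
BFS from (A=0, B=0, C=0). One shortest path:
  1. fill(A) -> (A=7 B=0 C=0)
  2. fill(C) -> (A=7 B=0 C=10)
  3. pour(C -> B) -> (A=7 B=9 C=1)
Reached target in 3 moves.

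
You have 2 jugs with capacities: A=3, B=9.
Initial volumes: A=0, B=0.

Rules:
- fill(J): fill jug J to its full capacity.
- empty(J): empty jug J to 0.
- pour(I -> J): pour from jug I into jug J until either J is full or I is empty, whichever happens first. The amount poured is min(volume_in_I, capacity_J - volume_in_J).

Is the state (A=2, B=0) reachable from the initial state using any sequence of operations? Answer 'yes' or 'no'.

Answer: no

Derivation:
BFS explored all 8 reachable states.
Reachable set includes: (0,0), (0,3), (0,6), (0,9), (3,0), (3,3), (3,6), (3,9)
Target (A=2, B=0) not in reachable set → no.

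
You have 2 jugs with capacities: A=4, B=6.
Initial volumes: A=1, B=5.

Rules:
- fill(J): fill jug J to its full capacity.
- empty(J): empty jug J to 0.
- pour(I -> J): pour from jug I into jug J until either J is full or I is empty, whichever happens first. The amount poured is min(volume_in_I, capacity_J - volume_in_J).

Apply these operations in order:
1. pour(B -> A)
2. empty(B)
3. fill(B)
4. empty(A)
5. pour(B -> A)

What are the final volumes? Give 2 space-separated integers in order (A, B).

Step 1: pour(B -> A) -> (A=4 B=2)
Step 2: empty(B) -> (A=4 B=0)
Step 3: fill(B) -> (A=4 B=6)
Step 4: empty(A) -> (A=0 B=6)
Step 5: pour(B -> A) -> (A=4 B=2)

Answer: 4 2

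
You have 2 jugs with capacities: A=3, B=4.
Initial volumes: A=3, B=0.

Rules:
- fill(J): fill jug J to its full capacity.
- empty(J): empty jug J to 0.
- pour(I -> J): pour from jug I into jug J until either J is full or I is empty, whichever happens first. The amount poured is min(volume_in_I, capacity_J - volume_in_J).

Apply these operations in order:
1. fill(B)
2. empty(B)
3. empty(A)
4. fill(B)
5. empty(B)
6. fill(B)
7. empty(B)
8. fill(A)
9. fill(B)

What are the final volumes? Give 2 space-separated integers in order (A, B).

Step 1: fill(B) -> (A=3 B=4)
Step 2: empty(B) -> (A=3 B=0)
Step 3: empty(A) -> (A=0 B=0)
Step 4: fill(B) -> (A=0 B=4)
Step 5: empty(B) -> (A=0 B=0)
Step 6: fill(B) -> (A=0 B=4)
Step 7: empty(B) -> (A=0 B=0)
Step 8: fill(A) -> (A=3 B=0)
Step 9: fill(B) -> (A=3 B=4)

Answer: 3 4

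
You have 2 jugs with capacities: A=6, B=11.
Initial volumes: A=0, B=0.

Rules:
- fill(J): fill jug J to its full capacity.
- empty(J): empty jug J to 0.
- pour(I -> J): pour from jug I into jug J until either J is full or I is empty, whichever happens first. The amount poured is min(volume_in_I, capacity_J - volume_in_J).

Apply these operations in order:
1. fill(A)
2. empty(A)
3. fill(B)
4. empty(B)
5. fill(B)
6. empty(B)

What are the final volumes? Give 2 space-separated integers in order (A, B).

Step 1: fill(A) -> (A=6 B=0)
Step 2: empty(A) -> (A=0 B=0)
Step 3: fill(B) -> (A=0 B=11)
Step 4: empty(B) -> (A=0 B=0)
Step 5: fill(B) -> (A=0 B=11)
Step 6: empty(B) -> (A=0 B=0)

Answer: 0 0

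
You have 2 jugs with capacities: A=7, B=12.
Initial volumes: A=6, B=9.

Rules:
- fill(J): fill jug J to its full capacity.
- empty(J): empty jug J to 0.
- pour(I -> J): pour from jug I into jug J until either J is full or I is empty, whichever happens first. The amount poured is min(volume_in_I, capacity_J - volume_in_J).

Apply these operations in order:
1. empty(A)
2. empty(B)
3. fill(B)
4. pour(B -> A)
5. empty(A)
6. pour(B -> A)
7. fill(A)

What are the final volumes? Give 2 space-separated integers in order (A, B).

Step 1: empty(A) -> (A=0 B=9)
Step 2: empty(B) -> (A=0 B=0)
Step 3: fill(B) -> (A=0 B=12)
Step 4: pour(B -> A) -> (A=7 B=5)
Step 5: empty(A) -> (A=0 B=5)
Step 6: pour(B -> A) -> (A=5 B=0)
Step 7: fill(A) -> (A=7 B=0)

Answer: 7 0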